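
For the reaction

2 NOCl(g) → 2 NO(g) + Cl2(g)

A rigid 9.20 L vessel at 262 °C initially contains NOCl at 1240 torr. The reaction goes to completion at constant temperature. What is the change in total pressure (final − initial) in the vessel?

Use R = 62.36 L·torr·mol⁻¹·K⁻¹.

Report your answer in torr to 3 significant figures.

At constant T and V, P ∝ n(gas): 2 mol gas → 3 mol gas.
P_final = (3/2) × 1240 = 1860 torr; ΔP = 1860 − 1240 = 620.0 torr

620 torr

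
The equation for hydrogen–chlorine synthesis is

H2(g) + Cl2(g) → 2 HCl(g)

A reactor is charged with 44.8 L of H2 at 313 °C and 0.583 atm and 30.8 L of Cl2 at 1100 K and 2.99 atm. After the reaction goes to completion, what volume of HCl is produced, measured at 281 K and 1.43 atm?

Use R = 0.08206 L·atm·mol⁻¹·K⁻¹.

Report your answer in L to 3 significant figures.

n(H2) = PV/RT = (0.583 × 44.8) / (0.08206 × 586.15) = 0.5430 mol
n(Cl2) = PV/RT = (2.99 × 30.8) / (0.08206 × 1100) = 1.020 mol
For 0.5430 mol H2, stoichiometry requires (1/1) × 0.5430 = 0.5430 mol Cl2; 1.020 mol is available, so H2 is limiting.
n(HCl) = (2/1) × 0.5430 = 1.086 mol
V(HCl) = nRT/P = 1.086 × 0.08206 × 281 / 1.43 = 17.51 L

17.5 L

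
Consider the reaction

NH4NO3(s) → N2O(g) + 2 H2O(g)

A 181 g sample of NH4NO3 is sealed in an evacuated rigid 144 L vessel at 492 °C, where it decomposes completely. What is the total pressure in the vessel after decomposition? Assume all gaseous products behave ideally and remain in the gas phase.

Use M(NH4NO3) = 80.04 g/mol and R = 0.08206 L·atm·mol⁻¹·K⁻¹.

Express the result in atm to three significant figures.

2.96 atm

n(NH4NO3) = 181 / 80.04 = 2.261 mol
n(gas produced) = (3/1) × 2.261 = 6.783 mol
P = nRT/V = 6.783 × 0.08206 × 765.15 / 144 = 2.958 atm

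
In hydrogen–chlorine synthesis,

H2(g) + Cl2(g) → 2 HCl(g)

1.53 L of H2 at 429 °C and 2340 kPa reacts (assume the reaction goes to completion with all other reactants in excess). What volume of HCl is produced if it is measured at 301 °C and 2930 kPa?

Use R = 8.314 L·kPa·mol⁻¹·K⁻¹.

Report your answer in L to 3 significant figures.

2.00 L

n(H2) = PV/RT = (2340 × 1.53) / (8.314 × 702.15) = 0.6133 mol
n(HCl) = (2/1) × 0.6133 = 1.227 mol
V = nRT/P = 1.227 × 8.314 × 574.15 / 2930 = 1.999 L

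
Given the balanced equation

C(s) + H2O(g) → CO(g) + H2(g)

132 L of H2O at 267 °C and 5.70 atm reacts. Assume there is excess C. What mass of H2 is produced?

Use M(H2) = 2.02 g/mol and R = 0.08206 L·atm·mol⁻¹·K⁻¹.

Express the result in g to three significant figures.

34.3 g

n(H2O) = PV/RT = (5.70 × 132) / (0.08206 × 540.15) = 16.97 mol
n(H2) = (1/1) × 16.97 = 16.97 mol
m(H2) = 16.97 × 2.02 = 34.28 g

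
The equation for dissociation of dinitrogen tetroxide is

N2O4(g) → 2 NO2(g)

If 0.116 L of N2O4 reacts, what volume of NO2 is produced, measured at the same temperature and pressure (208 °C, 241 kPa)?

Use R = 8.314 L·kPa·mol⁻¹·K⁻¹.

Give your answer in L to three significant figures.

At constant T and P, gas volumes are in the mole ratio: V(NO2) = (2/1) × 0.116 = 0.2320 L

0.232 L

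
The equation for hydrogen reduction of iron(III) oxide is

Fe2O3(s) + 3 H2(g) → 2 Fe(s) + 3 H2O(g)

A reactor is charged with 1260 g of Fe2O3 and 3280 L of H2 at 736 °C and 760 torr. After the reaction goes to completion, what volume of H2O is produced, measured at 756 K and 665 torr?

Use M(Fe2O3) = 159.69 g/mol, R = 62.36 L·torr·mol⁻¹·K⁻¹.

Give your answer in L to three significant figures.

1680 L

n(Fe2O3) = 1260 / 159.69 = 7.890 mol
n(H2) = PV/RT = (760 × 3280) / (62.36 × 1009.15) = 39.61 mol
For 7.890 mol Fe2O3, stoichiometry requires (3/1) × 7.890 = 23.67 mol H2; 39.61 mol is available, so Fe2O3 is limiting.
n(H2O) = (3/1) × 7.890 = 23.67 mol
V(H2O) = nRT/P = 23.67 × 62.36 × 756 / 665 = 1678 L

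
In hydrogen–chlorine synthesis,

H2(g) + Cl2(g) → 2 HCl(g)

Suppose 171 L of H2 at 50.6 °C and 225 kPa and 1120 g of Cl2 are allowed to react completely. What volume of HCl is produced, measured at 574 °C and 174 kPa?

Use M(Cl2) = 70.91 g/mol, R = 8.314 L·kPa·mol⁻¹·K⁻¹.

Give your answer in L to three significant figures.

1160 L

n(H2) = PV/RT = (225 × 171) / (8.314 × 323.75) = 14.29 mol
n(Cl2) = 1120 / 70.91 = 15.79 mol
For 14.29 mol H2, stoichiometry requires (1/1) × 14.29 = 14.29 mol Cl2; 15.79 mol is available, so H2 is limiting.
n(HCl) = (2/1) × 14.29 = 28.58 mol
V(HCl) = nRT/P = 28.58 × 8.314 × 847.15 / 174 = 1157 L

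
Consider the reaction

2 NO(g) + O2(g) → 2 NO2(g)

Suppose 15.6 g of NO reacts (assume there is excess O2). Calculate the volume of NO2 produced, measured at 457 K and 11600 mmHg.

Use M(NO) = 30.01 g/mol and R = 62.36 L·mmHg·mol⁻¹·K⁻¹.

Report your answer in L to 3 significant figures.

1.28 L

n(NO) = 15.60 / 30.01 = 0.5198 mol
n(NO2) = (2/2) × 0.5198 = 0.5198 mol
V = nRT/P = 0.5198 × 62.36 × 457 / 11600 = 1.277 L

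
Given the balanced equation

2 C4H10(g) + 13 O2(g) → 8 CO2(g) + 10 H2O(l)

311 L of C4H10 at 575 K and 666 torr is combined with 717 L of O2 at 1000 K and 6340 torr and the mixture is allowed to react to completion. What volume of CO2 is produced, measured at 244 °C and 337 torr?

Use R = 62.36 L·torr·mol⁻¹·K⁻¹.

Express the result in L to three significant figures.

n(C4H10) = PV/RT = (666 × 311) / (62.36 × 575) = 5.776 mol
n(O2) = PV/RT = (6340 × 717) / (62.36 × 1000) = 72.90 mol
For 5.776 mol C4H10, stoichiometry requires (13/2) × 5.776 = 37.54 mol O2; 72.90 mol is available, so C4H10 is limiting.
n(CO2) = (8/2) × 5.776 = 23.10 mol
V(CO2) = nRT/P = 23.10 × 62.36 × 517.15 / 337 = 2211 L

2210 L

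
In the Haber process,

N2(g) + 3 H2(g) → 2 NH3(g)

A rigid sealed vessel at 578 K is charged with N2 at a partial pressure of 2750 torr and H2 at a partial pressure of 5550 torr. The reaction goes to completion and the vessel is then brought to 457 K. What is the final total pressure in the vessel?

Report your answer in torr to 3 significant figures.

3640 torr

With V and T fixed, P_i ∝ n_i, so the mole ratios apply directly to partial pressures at 578 K.
P(H2) required for 2750 torr of N2 = (3/1) × 2750 = 8250 torr; available 5550 torr, so H2 is limiting.
P(N2) remaining = 2750 − (1/3) × 5550 = 900.0 torr
P(gaseous products) = (2)/3 × 5550 = 3700 torr
P_total at 578 K = 900.0 + 3700 = 4600 torr
Scaling to 457 K: P = 4600 × 457/578 = 3637 torr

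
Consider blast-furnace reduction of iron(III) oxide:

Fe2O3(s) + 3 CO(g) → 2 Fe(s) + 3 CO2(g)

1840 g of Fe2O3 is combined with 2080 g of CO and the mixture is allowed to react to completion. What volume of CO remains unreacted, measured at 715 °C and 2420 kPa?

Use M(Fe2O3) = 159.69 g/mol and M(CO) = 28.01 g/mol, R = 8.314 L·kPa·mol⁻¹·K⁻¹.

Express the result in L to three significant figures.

135 L

n(Fe2O3) = 1840 / 159.69 = 11.52 mol
n(CO) = 2080 / 28.01 = 74.26 mol
For 11.52 mol Fe2O3, stoichiometry requires (3/1) × 11.52 = 34.56 mol CO; 74.26 mol is available, so Fe2O3 is limiting.
n(CO) consumed = (3/1) × 11.52 = 34.56 mol; remaining = 74.26 − 34.56 = 39.70 mol
V(CO) = nRT/P = 39.70 × 8.314 × 988.15 / 2420 = 134.8 L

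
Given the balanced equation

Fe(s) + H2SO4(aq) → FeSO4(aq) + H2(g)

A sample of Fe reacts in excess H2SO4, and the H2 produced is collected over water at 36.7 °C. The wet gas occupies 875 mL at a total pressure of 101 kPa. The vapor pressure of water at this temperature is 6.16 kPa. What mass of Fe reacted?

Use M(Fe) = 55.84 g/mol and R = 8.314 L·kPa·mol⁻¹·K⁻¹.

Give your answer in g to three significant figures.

1.80 g

P(H2) = 101 − 6.16 = 94.84 kPa
n(H2) = PV/RT = (94.84 × 0.8750) / (8.314 × 309.85) = 0.03221 mol
n(Fe) = (1/1) × 0.03221 = 0.03221 mol
m(Fe) = 0.03221 × 55.84 = 1.799 g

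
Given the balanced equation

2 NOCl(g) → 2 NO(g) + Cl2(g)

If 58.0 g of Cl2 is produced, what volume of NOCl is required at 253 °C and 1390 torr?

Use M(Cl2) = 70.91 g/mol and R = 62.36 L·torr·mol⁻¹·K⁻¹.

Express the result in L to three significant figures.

38.6 L

n(Cl2) = 58.00 / 70.91 = 0.8179 mol
n(NOCl) = (2/1) × 0.8179 = 1.636 mol
V = nRT/P = 1.636 × 62.36 × 526.15 / 1390 = 38.62 L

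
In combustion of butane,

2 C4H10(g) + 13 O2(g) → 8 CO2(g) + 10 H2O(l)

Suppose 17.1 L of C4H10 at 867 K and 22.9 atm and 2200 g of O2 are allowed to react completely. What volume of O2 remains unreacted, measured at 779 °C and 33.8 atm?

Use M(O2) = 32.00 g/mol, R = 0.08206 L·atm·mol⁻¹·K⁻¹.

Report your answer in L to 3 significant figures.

84.2 L

n(C4H10) = PV/RT = (22.9 × 17.1) / (0.08206 × 867) = 5.504 mol
n(O2) = 2200 / 32.00 = 68.75 mol
For 5.504 mol C4H10, stoichiometry requires (13/2) × 5.504 = 35.78 mol O2; 68.75 mol is available, so C4H10 is limiting.
n(O2) consumed = (13/2) × 5.504 = 35.78 mol; remaining = 68.75 − 35.78 = 32.97 mol
V(O2) = nRT/P = 32.97 × 0.08206 × 1052.15 / 33.8 = 84.22 L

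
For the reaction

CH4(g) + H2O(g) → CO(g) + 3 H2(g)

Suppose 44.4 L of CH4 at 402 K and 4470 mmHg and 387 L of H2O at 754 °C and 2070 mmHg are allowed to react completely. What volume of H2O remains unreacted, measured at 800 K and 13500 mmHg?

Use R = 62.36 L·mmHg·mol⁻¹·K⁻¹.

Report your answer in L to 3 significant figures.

17.0 L

n(CH4) = PV/RT = (4470 × 44.4) / (62.36 × 402) = 7.917 mol
n(H2O) = PV/RT = (2070 × 387) / (62.36 × 1027.15) = 12.51 mol
For 7.917 mol CH4, stoichiometry requires (1/1) × 7.917 = 7.917 mol H2O; 12.51 mol is available, so CH4 is limiting.
n(H2O) consumed = (1/1) × 7.917 = 7.917 mol; remaining = 12.51 − 7.917 = 4.593 mol
V(H2O) = nRT/P = 4.593 × 62.36 × 800 / 13500 = 16.97 L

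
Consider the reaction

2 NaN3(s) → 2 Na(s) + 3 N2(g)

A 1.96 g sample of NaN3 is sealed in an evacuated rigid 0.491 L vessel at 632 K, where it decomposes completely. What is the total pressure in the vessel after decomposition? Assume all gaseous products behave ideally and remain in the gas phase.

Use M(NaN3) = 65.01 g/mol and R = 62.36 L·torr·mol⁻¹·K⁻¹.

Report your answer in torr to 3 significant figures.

3630 torr

n(NaN3) = 1.96 / 65.01 = 0.03015 mol
n(gas produced) = (3/2) × 0.03015 = 0.04523 mol
P = nRT/V = 0.04523 × 62.36 × 632 / 0.491 = 3631 torr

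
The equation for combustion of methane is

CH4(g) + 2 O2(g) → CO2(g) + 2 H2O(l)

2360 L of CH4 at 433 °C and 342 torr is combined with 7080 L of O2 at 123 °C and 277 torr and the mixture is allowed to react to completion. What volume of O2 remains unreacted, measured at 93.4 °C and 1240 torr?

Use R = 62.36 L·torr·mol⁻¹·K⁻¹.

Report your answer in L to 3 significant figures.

788 L

n(CH4) = PV/RT = (342 × 2360) / (62.36 × 706.15) = 18.33 mol
n(O2) = PV/RT = (277 × 7080) / (62.36 × 396.15) = 79.39 mol
For 18.33 mol CH4, stoichiometry requires (2/1) × 18.33 = 36.66 mol O2; 79.39 mol is available, so CH4 is limiting.
n(O2) consumed = (2/1) × 18.33 = 36.66 mol; remaining = 79.39 − 36.66 = 42.73 mol
V(O2) = nRT/P = 42.73 × 62.36 × 366.55 / 1240 = 787.7 L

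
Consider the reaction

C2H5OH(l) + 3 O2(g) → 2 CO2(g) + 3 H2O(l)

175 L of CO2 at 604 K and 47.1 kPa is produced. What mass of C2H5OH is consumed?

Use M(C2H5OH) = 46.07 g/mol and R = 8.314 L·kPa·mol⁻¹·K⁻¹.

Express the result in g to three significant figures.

37.8 g

n(CO2) = PV/RT = (47.1 × 175) / (8.314 × 604) = 1.641 mol
n(C2H5OH) = (1/2) × 1.641 = 0.8205 mol
m(C2H5OH) = 0.8205 × 46.07 = 37.80 g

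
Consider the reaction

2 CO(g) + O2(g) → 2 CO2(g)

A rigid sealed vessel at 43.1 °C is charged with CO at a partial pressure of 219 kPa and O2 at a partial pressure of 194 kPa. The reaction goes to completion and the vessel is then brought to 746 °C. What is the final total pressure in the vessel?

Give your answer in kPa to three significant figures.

978 kPa

Because the vessel is rigid and T is held at 43.1 °C, work the stoichiometry in partial pressures (P_i = n_iRT/V).
P(O2) required for 219 kPa of CO = (1/2) × 219 = 109.5 kPa; available 194 kPa, so CO is limiting.
P(O2) remaining = 194 − (1/2) × 219 = 84.50 kPa
P(gaseous products) = (2)/2 × 219 = 219.0 kPa
P_total at 43.1 °C = 84.50 + 219.0 = 303.5 kPa
Scaling to 746 °C: P = 303.5 × 1019.15/316.25 = 978.1 kPa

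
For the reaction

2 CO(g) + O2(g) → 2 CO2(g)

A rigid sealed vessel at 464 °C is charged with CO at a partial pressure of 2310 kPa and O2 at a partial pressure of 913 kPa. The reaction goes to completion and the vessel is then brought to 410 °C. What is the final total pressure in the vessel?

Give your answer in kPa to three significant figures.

Because the vessel is rigid and T is held at 464 °C, work the stoichiometry in partial pressures (P_i = n_iRT/V).
P(O2) required for 2310 kPa of CO = (1/2) × 2310 = 1155 kPa; available 913 kPa, so O2 is limiting.
P(CO) remaining = 2310 − (2/1) × 913 = 484.0 kPa
P(gaseous products) = (2)/1 × 913 = 1826 kPa
P_total at 464 °C = 484.0 + 1826 = 2310 kPa
Scaling to 410 °C: P = 2310 × 683.15/737.15 = 2141 kPa

2140 kPa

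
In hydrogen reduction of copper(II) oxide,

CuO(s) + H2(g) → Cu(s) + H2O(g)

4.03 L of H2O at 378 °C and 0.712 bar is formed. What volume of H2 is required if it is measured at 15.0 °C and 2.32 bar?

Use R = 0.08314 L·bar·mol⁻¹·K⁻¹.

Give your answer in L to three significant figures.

0.547 L

n(H2O) = PV/RT = (0.712 × 4.03) / (0.08314 × 651.15) = 0.05300 mol
n(H2) = (1/1) × 0.05300 = 0.05300 mol
V = nRT/P = 0.05300 × 0.08314 × 288.15 / 2.32 = 0.5473 L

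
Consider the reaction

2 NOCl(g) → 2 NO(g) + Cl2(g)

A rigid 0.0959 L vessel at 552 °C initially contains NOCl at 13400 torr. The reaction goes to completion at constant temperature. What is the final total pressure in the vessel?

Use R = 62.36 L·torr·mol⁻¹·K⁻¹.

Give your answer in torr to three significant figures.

Since T and V are fixed, P_final/P_initial = n_final/n_initial = 3/2.
P_final = (3/2) × 13400 = 20100 torr

20100 torr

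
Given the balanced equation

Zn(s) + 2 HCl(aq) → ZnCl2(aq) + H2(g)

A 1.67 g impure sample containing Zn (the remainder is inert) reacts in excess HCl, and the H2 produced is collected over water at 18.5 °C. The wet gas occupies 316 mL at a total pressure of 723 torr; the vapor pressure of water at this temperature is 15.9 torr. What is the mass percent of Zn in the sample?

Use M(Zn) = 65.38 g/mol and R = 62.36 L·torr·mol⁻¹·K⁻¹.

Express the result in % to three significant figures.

P(H2) = 723 − 15.9 = 707.1 torr
n(H2) = PV/RT = (707.1 × 0.3160) / (62.36 × 291.65) = 0.01229 mol
n(Zn) = (1/1) × 0.01229 = 0.01229 mol
m(Zn) = 0.01229 × 65.38 = 0.8035 g
%Zn = 0.8035 / 1.67 × 100 = 48.11%

48.1 %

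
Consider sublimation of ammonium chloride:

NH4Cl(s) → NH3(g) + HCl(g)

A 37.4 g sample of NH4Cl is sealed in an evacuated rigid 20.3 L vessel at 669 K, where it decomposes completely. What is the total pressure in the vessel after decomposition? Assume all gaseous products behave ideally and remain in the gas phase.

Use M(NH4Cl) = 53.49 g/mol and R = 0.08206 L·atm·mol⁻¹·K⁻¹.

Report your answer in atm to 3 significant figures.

3.78 atm

n(NH4Cl) = 37.4 / 53.49 = 0.6992 mol
n(gas produced) = (2/1) × 0.6992 = 1.398 mol
P = nRT/V = 1.398 × 0.08206 × 669 / 20.3 = 3.781 atm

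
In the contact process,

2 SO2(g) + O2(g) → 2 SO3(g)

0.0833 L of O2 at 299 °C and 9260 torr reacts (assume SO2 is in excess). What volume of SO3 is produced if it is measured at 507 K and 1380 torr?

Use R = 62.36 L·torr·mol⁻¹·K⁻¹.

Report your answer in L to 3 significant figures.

n(O2) = PV/RT = (9260 × 0.0833) / (62.36 × 572.15) = 0.02162 mol
n(SO3) = (2/1) × 0.02162 = 0.04324 mol
V = nRT/P = 0.04324 × 62.36 × 507 / 1380 = 0.9907 L

0.991 L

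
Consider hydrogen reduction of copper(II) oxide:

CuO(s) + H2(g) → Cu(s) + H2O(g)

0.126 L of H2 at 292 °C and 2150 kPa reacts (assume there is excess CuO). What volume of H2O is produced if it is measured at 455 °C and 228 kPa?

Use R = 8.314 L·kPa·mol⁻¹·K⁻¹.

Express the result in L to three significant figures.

n(H2) = PV/RT = (2150 × 0.126) / (8.314 × 565.15) = 0.05765 mol
n(H2O) = (1/1) × 0.05765 = 0.05765 mol
V = nRT/P = 0.05765 × 8.314 × 728.15 / 228 = 1.531 L

1.53 L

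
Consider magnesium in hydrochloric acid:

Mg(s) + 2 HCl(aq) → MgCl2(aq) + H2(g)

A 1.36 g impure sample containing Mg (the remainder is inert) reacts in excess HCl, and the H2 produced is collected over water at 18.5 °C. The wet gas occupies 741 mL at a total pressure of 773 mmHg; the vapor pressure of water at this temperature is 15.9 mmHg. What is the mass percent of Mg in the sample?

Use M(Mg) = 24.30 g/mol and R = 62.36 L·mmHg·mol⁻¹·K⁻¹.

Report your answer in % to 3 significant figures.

55.1 %

P(H2) = 773 − 15.9 = 757.1 mmHg
n(H2) = PV/RT = (757.1 × 0.7410) / (62.36 × 291.65) = 0.03085 mol
n(Mg) = (1/1) × 0.03085 = 0.03085 mol
m(Mg) = 0.03085 × 24.30 = 0.7497 g
%Mg = 0.7497 / 1.36 × 100 = 55.12%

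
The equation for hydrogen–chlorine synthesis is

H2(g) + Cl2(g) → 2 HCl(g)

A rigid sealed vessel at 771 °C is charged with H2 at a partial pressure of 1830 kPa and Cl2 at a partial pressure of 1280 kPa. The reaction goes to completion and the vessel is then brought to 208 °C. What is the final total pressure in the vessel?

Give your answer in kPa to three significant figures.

1430 kPa

At constant V, partial pressures at 771 °C are proportional to moles, so apply stoichiometry directly to pressures.
P(Cl2) required for 1830 kPa of H2 = (1/1) × 1830 = 1830 kPa; available 1280 kPa, so Cl2 is limiting.
P(H2) remaining = 1830 − (1/1) × 1280 = 550.0 kPa
P(gaseous products) = (2)/1 × 1280 = 2560 kPa
P_total at 771 °C = 550.0 + 2560 = 3110 kPa
Scaling to 208 °C: P = 3110 × 481.15/1044.15 = 1433 kPa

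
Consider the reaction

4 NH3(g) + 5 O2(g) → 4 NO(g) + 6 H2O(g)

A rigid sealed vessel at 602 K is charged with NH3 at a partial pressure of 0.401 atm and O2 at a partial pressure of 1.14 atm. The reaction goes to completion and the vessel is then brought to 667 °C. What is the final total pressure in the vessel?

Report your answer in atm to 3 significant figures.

2.56 atm

Because the vessel is rigid and T is held at 602 K, work the stoichiometry in partial pressures (P_i = n_iRT/V).
P(O2) required for 0.401 atm of NH3 = (5/4) × 0.401 = 0.5012 atm; available 1.14 atm, so NH3 is limiting.
P(O2) remaining = 1.14 − (5/4) × 0.401 = 0.6387 atm
P(gaseous products) = (4+6)/4 × 0.401 = 1.002 atm
P_total at 602 K = 0.6387 + 1.002 = 1.641 atm
Scaling to 667 °C: P = 1.641 × 940.15/602 = 2.563 atm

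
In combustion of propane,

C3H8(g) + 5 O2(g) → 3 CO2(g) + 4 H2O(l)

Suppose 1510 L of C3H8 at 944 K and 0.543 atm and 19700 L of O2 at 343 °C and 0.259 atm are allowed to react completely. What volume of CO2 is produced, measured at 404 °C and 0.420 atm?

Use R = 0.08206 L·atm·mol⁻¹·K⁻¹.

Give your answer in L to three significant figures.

4200 L

n(C3H8) = PV/RT = (0.543 × 1510) / (0.08206 × 944) = 10.58 mol
n(O2) = PV/RT = (0.259 × 19700) / (0.08206 × 616.15) = 100.9 mol
For 10.58 mol C3H8, stoichiometry requires (5/1) × 10.58 = 52.90 mol O2; 100.9 mol is available, so C3H8 is limiting.
n(CO2) = (3/1) × 10.58 = 31.74 mol
V(CO2) = nRT/P = 31.74 × 0.08206 × 677.15 / 0.420 = 4199 L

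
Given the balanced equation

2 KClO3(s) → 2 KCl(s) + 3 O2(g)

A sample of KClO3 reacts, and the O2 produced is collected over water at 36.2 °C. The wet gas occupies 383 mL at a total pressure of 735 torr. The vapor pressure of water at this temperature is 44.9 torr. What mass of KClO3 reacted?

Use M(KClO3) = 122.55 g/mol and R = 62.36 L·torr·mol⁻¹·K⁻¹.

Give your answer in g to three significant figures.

P(O2) = 735 − 44.9 = 690.1 torr
n(O2) = PV/RT = (690.1 × 0.3830) / (62.36 × 309.35) = 0.01370 mol
n(KClO3) = (2/3) × 0.01370 = 0.009133 mol
m(KClO3) = 0.009133 × 122.55 = 1.119 g

1.12 g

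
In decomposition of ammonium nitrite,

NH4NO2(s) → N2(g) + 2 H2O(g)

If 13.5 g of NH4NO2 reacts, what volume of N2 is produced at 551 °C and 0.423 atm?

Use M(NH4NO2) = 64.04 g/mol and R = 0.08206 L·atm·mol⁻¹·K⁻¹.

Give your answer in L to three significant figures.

33.7 L

n(NH4NO2) = 13.50 / 64.04 = 0.2108 mol
n(N2) = (1/1) × 0.2108 = 0.2108 mol
V = nRT/P = 0.2108 × 0.08206 × 824.15 / 0.423 = 33.70 L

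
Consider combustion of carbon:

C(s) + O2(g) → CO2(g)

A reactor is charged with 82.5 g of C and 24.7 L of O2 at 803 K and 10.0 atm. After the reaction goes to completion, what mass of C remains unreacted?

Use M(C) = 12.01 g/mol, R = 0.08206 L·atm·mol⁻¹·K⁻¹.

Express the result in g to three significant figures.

37.5 g

n(C) = 82.5 / 12.01 = 6.869 mol
n(O2) = PV/RT = (10.0 × 24.7) / (0.08206 × 803) = 3.748 mol
For 6.869 mol C, stoichiometry requires (1/1) × 6.869 = 6.869 mol O2; 3.748 mol is available, so O2 is limiting.
n(C) consumed = (1/1) × 3.748 = 3.748 mol; remaining = 6.869 − 3.748 = 3.121 mol
m(C) = 3.121 × 12.01 = 37.48 g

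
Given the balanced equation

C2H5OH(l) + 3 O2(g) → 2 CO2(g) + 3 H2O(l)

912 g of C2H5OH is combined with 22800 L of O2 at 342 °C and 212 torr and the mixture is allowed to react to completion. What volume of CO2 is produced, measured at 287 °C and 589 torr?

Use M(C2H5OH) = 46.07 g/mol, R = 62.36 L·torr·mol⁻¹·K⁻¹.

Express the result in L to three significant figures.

2350 L

n(C2H5OH) = 912 / 46.07 = 19.80 mol
n(O2) = PV/RT = (212 × 22800) / (62.36 × 615.15) = 126.0 mol
For 19.80 mol C2H5OH, stoichiometry requires (3/1) × 19.80 = 59.40 mol O2; 126.0 mol is available, so C2H5OH is limiting.
n(CO2) = (2/1) × 19.80 = 39.60 mol
V(CO2) = nRT/P = 39.60 × 62.36 × 560.15 / 589 = 2348 L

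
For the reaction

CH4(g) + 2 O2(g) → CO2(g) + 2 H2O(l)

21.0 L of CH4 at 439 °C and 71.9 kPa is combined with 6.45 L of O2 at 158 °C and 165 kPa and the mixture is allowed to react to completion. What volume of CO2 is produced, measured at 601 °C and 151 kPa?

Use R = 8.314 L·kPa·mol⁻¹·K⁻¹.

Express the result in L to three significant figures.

n(CH4) = PV/RT = (71.9 × 21.0) / (8.314 × 712.15) = 0.2550 mol
n(O2) = PV/RT = (165 × 6.45) / (8.314 × 431.15) = 0.2969 mol
For 0.2550 mol CH4, stoichiometry requires (2/1) × 0.2550 = 0.5100 mol O2; 0.2969 mol is available, so O2 is limiting.
n(CO2) = (1/2) × 0.2969 = 0.1484 mol
V(CO2) = nRT/P = 0.1484 × 8.314 × 874.15 / 151 = 7.143 L

7.14 L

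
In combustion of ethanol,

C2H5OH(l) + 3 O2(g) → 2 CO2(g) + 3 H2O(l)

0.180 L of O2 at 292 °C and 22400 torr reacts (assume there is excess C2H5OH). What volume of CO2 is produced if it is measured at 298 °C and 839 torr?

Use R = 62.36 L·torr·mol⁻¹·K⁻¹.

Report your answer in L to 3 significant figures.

n(O2) = PV/RT = (22400 × 0.180) / (62.36 × 565.15) = 0.1144 mol
n(CO2) = (2/3) × 0.1144 = 0.07627 mol
V = nRT/P = 0.07627 × 62.36 × 571.15 / 839 = 3.238 L

3.24 L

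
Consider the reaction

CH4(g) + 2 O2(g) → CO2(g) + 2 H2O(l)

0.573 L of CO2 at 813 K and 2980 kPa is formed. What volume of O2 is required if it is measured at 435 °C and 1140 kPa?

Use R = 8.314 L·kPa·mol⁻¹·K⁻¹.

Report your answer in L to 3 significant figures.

2.61 L

n(CO2) = PV/RT = (2980 × 0.573) / (8.314 × 813) = 0.2526 mol
n(O2) = (2/1) × 0.2526 = 0.5052 mol
V = nRT/P = 0.5052 × 8.314 × 708.15 / 1140 = 2.609 L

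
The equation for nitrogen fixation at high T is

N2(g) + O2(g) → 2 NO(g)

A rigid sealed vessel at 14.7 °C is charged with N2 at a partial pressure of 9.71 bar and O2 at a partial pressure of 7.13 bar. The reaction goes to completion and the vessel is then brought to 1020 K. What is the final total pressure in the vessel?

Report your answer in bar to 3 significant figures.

59.7 bar

With V and T fixed, P_i ∝ n_i, so the mole ratios apply directly to partial pressures at 14.7 °C.
P(O2) required for 9.71 bar of N2 = (1/1) × 9.71 = 9.710 bar; available 7.13 bar, so O2 is limiting.
P(N2) remaining = 9.71 − (1/1) × 7.13 = 2.580 bar
P(gaseous products) = (2)/1 × 7.13 = 14.26 bar
P_total at 14.7 °C = 2.580 + 14.26 = 16.84 bar
Scaling to 1020 K: P = 16.84 × 1020/287.85 = 59.67 bar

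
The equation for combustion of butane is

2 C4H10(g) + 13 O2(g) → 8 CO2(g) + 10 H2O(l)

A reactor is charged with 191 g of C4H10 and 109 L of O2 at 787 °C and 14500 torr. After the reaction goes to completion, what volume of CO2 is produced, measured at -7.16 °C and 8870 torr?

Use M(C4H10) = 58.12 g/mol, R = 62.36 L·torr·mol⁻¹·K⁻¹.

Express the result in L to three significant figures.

24.6 L

n(C4H10) = 191 / 58.12 = 3.286 mol
n(O2) = PV/RT = (14500 × 109) / (62.36 × 1060.15) = 23.91 mol
For 3.286 mol C4H10, stoichiometry requires (13/2) × 3.286 = 21.36 mol O2; 23.91 mol is available, so C4H10 is limiting.
n(CO2) = (8/2) × 3.286 = 13.14 mol
V(CO2) = nRT/P = 13.14 × 62.36 × 265.99 / 8870 = 24.57 L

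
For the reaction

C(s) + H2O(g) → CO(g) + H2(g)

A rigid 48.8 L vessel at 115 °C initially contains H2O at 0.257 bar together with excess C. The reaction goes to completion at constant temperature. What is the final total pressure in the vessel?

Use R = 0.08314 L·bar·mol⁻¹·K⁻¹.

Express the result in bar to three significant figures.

Since T and V are fixed, P_final/P_initial = n_final/n_initial = 2/1.
P_final = (2/1) × 0.257 = 0.5140 bar

0.514 bar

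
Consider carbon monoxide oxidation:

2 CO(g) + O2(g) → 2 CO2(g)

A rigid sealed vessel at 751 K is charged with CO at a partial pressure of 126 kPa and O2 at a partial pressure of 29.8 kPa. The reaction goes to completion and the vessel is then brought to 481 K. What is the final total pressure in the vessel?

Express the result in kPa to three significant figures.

With V and T fixed, P_i ∝ n_i, so the mole ratios apply directly to partial pressures at 751 K.
P(O2) required for 126 kPa of CO = (1/2) × 126 = 63.00 kPa; available 29.8 kPa, so O2 is limiting.
P(CO) remaining = 126 − (2/1) × 29.8 = 66.40 kPa
P(gaseous products) = (2)/1 × 29.8 = 59.60 kPa
P_total at 751 K = 66.40 + 59.60 = 126.0 kPa
Scaling to 481 K: P = 126.0 × 481/751 = 80.70 kPa

80.7 kPa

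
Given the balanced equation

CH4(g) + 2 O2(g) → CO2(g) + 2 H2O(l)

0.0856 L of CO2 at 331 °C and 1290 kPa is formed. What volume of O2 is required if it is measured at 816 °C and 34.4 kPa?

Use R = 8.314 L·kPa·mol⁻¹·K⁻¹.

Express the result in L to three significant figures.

11.6 L

n(CO2) = PV/RT = (1290 × 0.0856) / (8.314 × 604.15) = 0.02198 mol
n(O2) = (2/1) × 0.02198 = 0.04396 mol
V = nRT/P = 0.04396 × 8.314 × 1089.15 / 34.4 = 11.57 L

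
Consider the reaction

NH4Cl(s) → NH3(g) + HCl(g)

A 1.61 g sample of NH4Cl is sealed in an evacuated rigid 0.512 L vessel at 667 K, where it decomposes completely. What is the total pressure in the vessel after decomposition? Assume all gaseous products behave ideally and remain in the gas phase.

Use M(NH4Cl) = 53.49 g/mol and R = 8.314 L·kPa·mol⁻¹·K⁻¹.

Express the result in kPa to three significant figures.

n(NH4Cl) = 1.61 / 53.49 = 0.03010 mol
n(gas produced) = (2/1) × 0.03010 = 0.06020 mol
P = nRT/V = 0.06020 × 8.314 × 667 / 0.512 = 652.0 kPa

652 kPa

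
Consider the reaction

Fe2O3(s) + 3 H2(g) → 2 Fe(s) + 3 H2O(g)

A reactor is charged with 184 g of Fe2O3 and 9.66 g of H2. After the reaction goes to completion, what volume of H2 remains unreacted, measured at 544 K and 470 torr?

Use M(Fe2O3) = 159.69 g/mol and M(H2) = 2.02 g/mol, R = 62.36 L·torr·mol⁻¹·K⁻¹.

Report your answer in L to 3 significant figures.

n(Fe2O3) = 184 / 159.69 = 1.152 mol
n(H2) = 9.66 / 2.02 = 4.782 mol
For 1.152 mol Fe2O3, stoichiometry requires (3/1) × 1.152 = 3.456 mol H2; 4.782 mol is available, so Fe2O3 is limiting.
n(H2) consumed = (3/1) × 1.152 = 3.456 mol; remaining = 4.782 − 3.456 = 1.326 mol
V(H2) = nRT/P = 1.326 × 62.36 × 544 / 470 = 95.71 L

95.7 L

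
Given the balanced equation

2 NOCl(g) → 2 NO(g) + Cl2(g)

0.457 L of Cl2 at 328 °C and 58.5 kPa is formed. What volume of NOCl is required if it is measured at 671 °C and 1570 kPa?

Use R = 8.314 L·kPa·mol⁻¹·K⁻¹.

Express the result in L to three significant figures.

n(Cl2) = PV/RT = (58.5 × 0.457) / (8.314 × 601.15) = 0.005349 mol
n(NOCl) = (2/1) × 0.005349 = 0.01070 mol
V = nRT/P = 0.01070 × 8.314 × 944.15 / 1570 = 0.05350 L

0.0535 L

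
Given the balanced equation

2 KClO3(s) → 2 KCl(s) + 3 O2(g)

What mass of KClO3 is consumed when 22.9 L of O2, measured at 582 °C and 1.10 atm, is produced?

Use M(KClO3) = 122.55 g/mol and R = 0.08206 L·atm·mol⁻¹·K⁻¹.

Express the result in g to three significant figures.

n(O2) = PV/RT = (1.10 × 22.9) / (0.08206 × 855.15) = 0.3590 mol
n(KClO3) = (2/3) × 0.3590 = 0.2393 mol
m(KClO3) = 0.2393 × 122.55 = 29.33 g

29.3 g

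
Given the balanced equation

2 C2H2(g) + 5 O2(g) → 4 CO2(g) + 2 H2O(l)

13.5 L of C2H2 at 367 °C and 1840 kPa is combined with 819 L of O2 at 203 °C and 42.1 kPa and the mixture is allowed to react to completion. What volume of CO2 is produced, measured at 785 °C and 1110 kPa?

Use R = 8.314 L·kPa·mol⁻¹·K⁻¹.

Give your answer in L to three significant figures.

n(C2H2) = PV/RT = (1840 × 13.5) / (8.314 × 640.15) = 4.667 mol
n(O2) = PV/RT = (42.1 × 819) / (8.314 × 476.15) = 8.710 mol
For 4.667 mol C2H2, stoichiometry requires (5/2) × 4.667 = 11.67 mol O2; 8.710 mol is available, so O2 is limiting.
n(CO2) = (4/5) × 8.710 = 6.968 mol
V(CO2) = nRT/P = 6.968 × 8.314 × 1058.15 / 1110 = 55.23 L

55.2 L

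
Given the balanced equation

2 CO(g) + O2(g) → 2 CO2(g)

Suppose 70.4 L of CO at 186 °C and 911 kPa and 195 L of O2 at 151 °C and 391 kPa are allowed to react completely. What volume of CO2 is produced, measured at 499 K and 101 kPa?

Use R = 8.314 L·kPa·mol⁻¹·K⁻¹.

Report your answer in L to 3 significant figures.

n(CO) = PV/RT = (911 × 70.4) / (8.314 × 459.15) = 16.80 mol
n(O2) = PV/RT = (391 × 195) / (8.314 × 424.15) = 21.62 mol
For 16.80 mol CO, stoichiometry requires (1/2) × 16.80 = 8.400 mol O2; 21.62 mol is available, so CO is limiting.
n(CO2) = (2/2) × 16.80 = 16.80 mol
V(CO2) = nRT/P = 16.80 × 8.314 × 499 / 101 = 690.1 L

690 L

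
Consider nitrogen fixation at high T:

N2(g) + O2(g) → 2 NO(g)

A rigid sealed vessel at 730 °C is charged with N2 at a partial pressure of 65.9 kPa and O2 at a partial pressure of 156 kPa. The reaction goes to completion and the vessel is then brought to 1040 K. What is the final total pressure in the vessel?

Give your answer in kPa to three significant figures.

At constant V, partial pressures at 730 °C are proportional to moles, so apply stoichiometry directly to pressures.
P(O2) required for 65.9 kPa of N2 = (1/1) × 65.9 = 65.90 kPa; available 156 kPa, so N2 is limiting.
P(O2) remaining = 156 − (1/1) × 65.9 = 90.10 kPa
P(gaseous products) = (2)/1 × 65.9 = 131.8 kPa
P_total at 730 °C = 90.10 + 131.8 = 221.9 kPa
Scaling to 1040 K: P = 221.9 × 1040/1003.15 = 230.1 kPa

230 kPa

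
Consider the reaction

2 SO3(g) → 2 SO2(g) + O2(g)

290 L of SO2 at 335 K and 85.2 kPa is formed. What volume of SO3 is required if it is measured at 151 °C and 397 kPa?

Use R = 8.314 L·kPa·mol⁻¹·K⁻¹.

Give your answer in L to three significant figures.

78.8 L

n(SO2) = PV/RT = (85.2 × 290) / (8.314 × 335) = 8.871 mol
n(SO3) = (2/2) × 8.871 = 8.871 mol
V = nRT/P = 8.871 × 8.314 × 424.15 / 397 = 78.80 L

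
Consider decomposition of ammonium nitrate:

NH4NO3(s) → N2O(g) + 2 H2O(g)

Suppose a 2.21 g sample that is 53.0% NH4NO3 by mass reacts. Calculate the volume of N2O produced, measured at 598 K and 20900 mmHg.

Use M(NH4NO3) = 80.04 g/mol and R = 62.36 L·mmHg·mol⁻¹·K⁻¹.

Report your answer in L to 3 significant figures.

0.0261 L

mass of NH4NO3 = 2.21 × 53.0/100 = 1.171 g
n(NH4NO3) = 1.171 / 80.04 = 0.01463 mol
n(N2O) = (1/1) × 0.01463 = 0.01463 mol
V = nRT/P = 0.01463 × 62.36 × 598 / 20900 = 0.02610 L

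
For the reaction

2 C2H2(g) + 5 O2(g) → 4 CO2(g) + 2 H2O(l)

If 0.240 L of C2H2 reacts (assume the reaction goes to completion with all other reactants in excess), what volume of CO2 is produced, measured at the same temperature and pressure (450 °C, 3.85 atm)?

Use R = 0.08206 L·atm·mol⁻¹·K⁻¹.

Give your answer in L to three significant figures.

At constant T and P, gas volumes are in the mole ratio: V(CO2) = (4/2) × 0.240 = 0.4800 L

0.480 L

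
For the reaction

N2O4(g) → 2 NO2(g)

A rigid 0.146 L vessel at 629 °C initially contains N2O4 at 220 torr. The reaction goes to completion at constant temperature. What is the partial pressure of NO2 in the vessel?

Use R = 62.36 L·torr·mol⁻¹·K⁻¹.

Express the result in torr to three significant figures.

n(N2O4)₀ = PV/RT = (220 × 0.146) / (62.36 × 902.15) = 0.0005709 mol
n(NO2) = (2/1) × 0.0005709 = 0.001142 mol
P(NO2) = nRT/V = 0.001142 × 62.36 × 902.15 / 0.146 = 440.0 torr

440 torr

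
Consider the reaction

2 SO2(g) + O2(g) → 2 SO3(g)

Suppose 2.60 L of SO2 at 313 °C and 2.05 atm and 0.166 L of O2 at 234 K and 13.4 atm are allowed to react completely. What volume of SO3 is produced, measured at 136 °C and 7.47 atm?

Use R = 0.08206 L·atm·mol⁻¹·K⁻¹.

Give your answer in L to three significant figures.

0.498 L

n(SO2) = PV/RT = (2.05 × 2.60) / (0.08206 × 586.15) = 0.1108 mol
n(O2) = PV/RT = (13.4 × 0.166) / (0.08206 × 234) = 0.1158 mol
For 0.1108 mol SO2, stoichiometry requires (1/2) × 0.1108 = 0.05540 mol O2; 0.1158 mol is available, so SO2 is limiting.
n(SO3) = (2/2) × 0.1108 = 0.1108 mol
V(SO3) = nRT/P = 0.1108 × 0.08206 × 409.15 / 7.47 = 0.4980 L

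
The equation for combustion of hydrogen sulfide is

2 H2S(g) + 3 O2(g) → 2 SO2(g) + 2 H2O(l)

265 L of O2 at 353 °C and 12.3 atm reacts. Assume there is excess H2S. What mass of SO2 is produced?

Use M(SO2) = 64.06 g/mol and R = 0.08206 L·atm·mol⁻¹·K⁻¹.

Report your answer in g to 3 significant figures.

n(O2) = PV/RT = (12.3 × 265) / (0.08206 × 626.15) = 63.44 mol
n(SO2) = (2/3) × 63.44 = 42.29 mol
m(SO2) = 42.29 × 64.06 = 2709 g

2710 g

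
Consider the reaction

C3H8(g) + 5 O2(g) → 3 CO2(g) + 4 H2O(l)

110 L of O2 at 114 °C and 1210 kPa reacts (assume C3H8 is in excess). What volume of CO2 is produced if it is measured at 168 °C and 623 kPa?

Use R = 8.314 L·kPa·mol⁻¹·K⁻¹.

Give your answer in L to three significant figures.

146 L

n(O2) = PV/RT = (1210 × 110) / (8.314 × 387.15) = 41.35 mol
n(CO2) = (3/5) × 41.35 = 24.81 mol
V = nRT/P = 24.81 × 8.314 × 441.15 / 623 = 146.1 L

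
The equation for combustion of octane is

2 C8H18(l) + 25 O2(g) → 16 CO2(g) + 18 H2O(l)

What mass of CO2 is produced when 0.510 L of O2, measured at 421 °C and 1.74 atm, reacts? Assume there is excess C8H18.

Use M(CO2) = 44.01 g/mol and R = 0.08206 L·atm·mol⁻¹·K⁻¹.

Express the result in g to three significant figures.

0.439 g

n(O2) = PV/RT = (1.74 × 0.510) / (0.08206 × 694.15) = 0.01558 mol
n(CO2) = (16/25) × 0.01558 = 0.009971 mol
m(CO2) = 0.009971 × 44.01 = 0.4388 g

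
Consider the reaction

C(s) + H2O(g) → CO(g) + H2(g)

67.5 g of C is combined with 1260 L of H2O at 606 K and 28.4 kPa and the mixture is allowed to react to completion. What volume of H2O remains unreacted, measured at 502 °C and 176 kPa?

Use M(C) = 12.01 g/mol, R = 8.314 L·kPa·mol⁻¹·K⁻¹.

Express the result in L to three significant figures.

54.3 L

n(C) = 67.5 / 12.01 = 5.620 mol
n(H2O) = PV/RT = (28.4 × 1260) / (8.314 × 606) = 7.102 mol
For 5.620 mol C, stoichiometry requires (1/1) × 5.620 = 5.620 mol H2O; 7.102 mol is available, so C is limiting.
n(H2O) consumed = (1/1) × 5.620 = 5.620 mol; remaining = 7.102 − 5.620 = 1.482 mol
V(H2O) = nRT/P = 1.482 × 8.314 × 775.15 / 176 = 54.27 L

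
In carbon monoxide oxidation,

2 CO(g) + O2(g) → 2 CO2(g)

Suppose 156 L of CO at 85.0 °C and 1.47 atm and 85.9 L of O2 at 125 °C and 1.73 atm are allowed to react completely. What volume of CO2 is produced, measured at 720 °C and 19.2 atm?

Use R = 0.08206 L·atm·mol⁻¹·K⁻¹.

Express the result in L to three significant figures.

33.1 L

n(CO) = PV/RT = (1.47 × 156) / (0.08206 × 358.15) = 7.803 mol
n(O2) = PV/RT = (1.73 × 85.9) / (0.08206 × 398.15) = 4.548 mol
For 7.803 mol CO, stoichiometry requires (1/2) × 7.803 = 3.901 mol O2; 4.548 mol is available, so CO is limiting.
n(CO2) = (2/2) × 7.803 = 7.803 mol
V(CO2) = nRT/P = 7.803 × 0.08206 × 993.15 / 19.2 = 33.12 L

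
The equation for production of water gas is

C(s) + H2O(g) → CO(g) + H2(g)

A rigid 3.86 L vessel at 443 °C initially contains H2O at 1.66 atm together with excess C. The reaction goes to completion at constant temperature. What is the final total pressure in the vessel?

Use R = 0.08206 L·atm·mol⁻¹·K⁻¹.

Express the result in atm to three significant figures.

Since T and V are fixed, P_final/P_initial = n_final/n_initial = 2/1.
P_final = (2/1) × 1.66 = 3.320 atm

3.32 atm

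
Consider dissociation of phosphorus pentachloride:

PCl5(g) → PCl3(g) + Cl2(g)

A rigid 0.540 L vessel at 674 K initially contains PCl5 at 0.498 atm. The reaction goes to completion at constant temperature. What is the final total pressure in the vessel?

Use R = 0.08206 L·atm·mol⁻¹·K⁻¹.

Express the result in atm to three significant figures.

0.996 atm

Since T and V are fixed, P_final/P_initial = n_final/n_initial = 2/1.
P_final = (2/1) × 0.498 = 0.9960 atm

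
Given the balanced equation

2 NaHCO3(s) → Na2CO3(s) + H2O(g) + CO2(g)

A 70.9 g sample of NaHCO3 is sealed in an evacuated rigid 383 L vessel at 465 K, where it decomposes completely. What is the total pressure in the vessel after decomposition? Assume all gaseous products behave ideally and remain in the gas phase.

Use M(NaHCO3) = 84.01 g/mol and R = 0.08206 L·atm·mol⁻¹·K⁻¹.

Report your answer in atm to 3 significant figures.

0.0841 atm

n(NaHCO3) = 70.9 / 84.01 = 0.8439 mol
n(gas produced) = (2/2) × 0.8439 = 0.8439 mol
P = nRT/V = 0.8439 × 0.08206 × 465 / 383 = 0.08408 atm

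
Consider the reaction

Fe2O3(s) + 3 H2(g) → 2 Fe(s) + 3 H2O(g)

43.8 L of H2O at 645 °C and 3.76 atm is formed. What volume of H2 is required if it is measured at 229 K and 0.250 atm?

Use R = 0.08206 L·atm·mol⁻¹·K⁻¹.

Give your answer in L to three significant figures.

164 L

n(H2O) = PV/RT = (3.76 × 43.8) / (0.08206 × 918.15) = 2.186 mol
n(H2) = (3/3) × 2.186 = 2.186 mol
V = nRT/P = 2.186 × 0.08206 × 229 / 0.250 = 164.3 L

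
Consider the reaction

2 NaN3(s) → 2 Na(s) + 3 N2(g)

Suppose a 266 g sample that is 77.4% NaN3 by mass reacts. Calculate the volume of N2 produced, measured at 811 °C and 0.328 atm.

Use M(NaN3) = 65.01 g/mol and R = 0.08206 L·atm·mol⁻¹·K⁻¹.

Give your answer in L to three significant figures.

mass of NaN3 = 266 × 77.4/100 = 205.9 g
n(NaN3) = 205.9 / 65.01 = 3.167 mol
n(N2) = (3/2) × 3.167 = 4.750 mol
V = nRT/P = 4.750 × 0.08206 × 1084.15 / 0.328 = 1288 L

1290 L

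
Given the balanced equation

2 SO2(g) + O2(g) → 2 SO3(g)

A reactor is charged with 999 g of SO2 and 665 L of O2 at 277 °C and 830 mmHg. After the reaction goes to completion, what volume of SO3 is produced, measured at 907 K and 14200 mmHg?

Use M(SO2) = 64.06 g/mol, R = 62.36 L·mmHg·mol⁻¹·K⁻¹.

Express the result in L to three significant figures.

n(SO2) = 999 / 64.06 = 15.59 mol
n(O2) = PV/RT = (830 × 665) / (62.36 × 550.15) = 16.09 mol
For 15.59 mol SO2, stoichiometry requires (1/2) × 15.59 = 7.795 mol O2; 16.09 mol is available, so SO2 is limiting.
n(SO3) = (2/2) × 15.59 = 15.59 mol
V(SO3) = nRT/P = 15.59 × 62.36 × 907 / 14200 = 62.10 L

62.1 L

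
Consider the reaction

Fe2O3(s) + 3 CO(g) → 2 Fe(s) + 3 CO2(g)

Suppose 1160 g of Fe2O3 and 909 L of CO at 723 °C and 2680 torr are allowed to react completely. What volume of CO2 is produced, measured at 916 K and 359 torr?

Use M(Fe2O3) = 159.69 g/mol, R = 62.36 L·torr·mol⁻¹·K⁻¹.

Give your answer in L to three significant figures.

n(Fe2O3) = 1160 / 159.69 = 7.264 mol
n(CO) = PV/RT = (2680 × 909) / (62.36 × 996.15) = 39.22 mol
For 7.264 mol Fe2O3, stoichiometry requires (3/1) × 7.264 = 21.79 mol CO; 39.22 mol is available, so Fe2O3 is limiting.
n(CO2) = (3/1) × 7.264 = 21.79 mol
V(CO2) = nRT/P = 21.79 × 62.36 × 916 / 359 = 3467 L

3470 L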